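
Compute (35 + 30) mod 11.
10

(35 + 30) = 65
65 mod 11 = 10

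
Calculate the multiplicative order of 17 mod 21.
Powers of 17 mod 21: 17^1≡17, 17^2≡16, 17^3≡20, 17^4≡4, 17^5≡5, 17^6≡1. Order = 6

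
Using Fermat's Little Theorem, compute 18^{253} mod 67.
30

By Fermat's Little Theorem, a^(p-1) ≡ 1 (mod p) for prime p and gcd(a, p) = 1
Here p = 67, so 18^66 ≡ 1 (mod 67)
We can reduce the exponent: 253 mod 66 = 55
So 18^253 ≡ 18^55 (mod 67)
Computing: 18^55 mod 67 = 30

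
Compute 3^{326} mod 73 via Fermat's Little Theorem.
9

By Fermat's Little Theorem, a^(p-1) ≡ 1 (mod p) for prime p and gcd(a, p) = 1
Here p = 73, so 3^72 ≡ 1 (mod 73)
We can reduce the exponent: 326 mod 72 = 38
So 3^326 ≡ 3^38 (mod 73)
Computing: 3^38 mod 73 = 9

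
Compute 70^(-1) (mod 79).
70^(-1) ≡ 35 (mod 79). Verification: 70 × 35 = 2450 ≡ 1 (mod 79)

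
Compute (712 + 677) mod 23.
9

(712 + 677) = 1389
1389 mod 23 = 9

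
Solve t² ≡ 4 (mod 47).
The square roots of 4 mod 47 are 2 and 45. Verify: 2² = 4 ≡ 4 (mod 47)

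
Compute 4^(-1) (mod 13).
10

Using Extended Euclidean Algorithm:
gcd(4, 13) = 1
Bezout coefficients: 4 × -3 + 13 × 1 = 1
So 4 × -3 ≡ 1 (mod 13)
The inverse is -3 mod 13 = 10
Verification: 4 × 10 = 40 = 3 × 13 + 1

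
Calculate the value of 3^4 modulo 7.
4 = 4 (binary 100). Repeated squaring mod 7: 3^1 ≡ 3; 3^2 ≡ 3² = 9 ≡ 2; 3^4 ≡ 2² = 4 ≡ 4. So 3^4 ≡ 4 (mod 7).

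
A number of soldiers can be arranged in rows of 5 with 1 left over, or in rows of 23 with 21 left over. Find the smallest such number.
M = 5 × 23 = 115. M₁ = 23, y₁ ≡ 2 (mod 5). M₂ = 5, y₂ ≡ 14 (mod 23). r = 1×23×2 + 21×5×14 ≡ 21 (mod 115). The smallest positive such number is 21.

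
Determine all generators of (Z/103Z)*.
Primitive roots mod 103: {5, 6, 11, 12, 20, 21, 35, 40, 43, 44, 45, 48, 51, 53, 54, 62, 65, 67, 70, 71, 74, 75, 77, 78, 84, 85, 86, 87, 88, 96, 99, 101}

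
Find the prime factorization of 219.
3 × 73

Divide by primes starting from smallest:
219 ÷ 3 = 73
73 ÷ 73 = 1

219 = 3 × 73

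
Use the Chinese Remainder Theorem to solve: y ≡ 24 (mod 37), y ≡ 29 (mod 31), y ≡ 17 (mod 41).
27774

Using the Chinese Remainder Theorem:
M = product of moduli = 47027
For equation 1: M_1 = 1271, 1271 ≡ 13 (mod 37), inverse of 1271 mod 37 is 20 (check: 13 × 20 = 260 ≡ 1 (mod 37))
For equation 2: M_2 = 1517, 1517 ≡ 29 (mod 31), inverse of 1517 mod 31 is 15 (check: 29 × 15 = 435 ≡ 1 (mod 31))
For equation 3: M_3 = 1147, 1147 ≡ 40 (mod 41), inverse of 1147 mod 41 is 40 (check: 40 × 40 = 1600 ≡ 1 (mod 41))
Combine: y ≡ Σ r_i×M_i×(M_i⁻¹ mod m_i) = 24×1271×20 + 29×1517×15 + 17×1147×40 = 610080 + 659895 + 779960 = 2049935
2049935 mod 47027 = 27774
y ≡ 27774 (mod 47027)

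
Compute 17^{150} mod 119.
85

Using successive squaring:
Binary expansion of 150: 10010110
Powers of 17 mod 119 (each is the square of the previous):
  17^1 ≡ 17 (mod 119)
  17^2 ≡ 17² = 289 ≡ 51 (mod 119)
  17^4 ≡ 51² = 2601 ≡ 102 (mod 119)
  17^8 ≡ 102² = 10404 ≡ 51 (mod 119)
  17^16 ≡ 51² = 2601 ≡ 102 (mod 119)
  17^32 ≡ 102² = 10404 ≡ 51 (mod 119)
  17^64 ≡ 51² = 2601 ≡ 102 (mod 119)
  17^128 ≡ 102² = 10404 ≡ 51 (mod 119)
150 = 128 + 16 + 4 + 2, so 17^150 = 17^128 × 17^16 × 17^4 × 17^2 ≡ 51 × 102 × 102 × 51 (mod 119)
Multiplying step by step:
  51 × 102 = 5202 ≡ 85 (mod 119)
  85 × 102 = 8670 ≡ 102 (mod 119)
  102 × 51 = 5202 ≡ 85 (mod 119)
Result: 17^150 ≡ 85 (mod 119)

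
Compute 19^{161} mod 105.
94

Using successive squaring:
Binary expansion of 161: 10100001
Powers of 19 mod 105 (each is the square of the previous):
  19^1 ≡ 19 (mod 105)
  19^2 ≡ 19² = 361 ≡ 46 (mod 105)
  19^4 ≡ 46² = 2116 ≡ 16 (mod 105)
  19^8 ≡ 16² = 256 ≡ 46 (mod 105)
  19^16 ≡ 46² = 2116 ≡ 16 (mod 105)
  19^32 ≡ 16² = 256 ≡ 46 (mod 105)
  19^64 ≡ 46² = 2116 ≡ 16 (mod 105)
  19^128 ≡ 16² = 256 ≡ 46 (mod 105)
161 = 128 + 32 + 1, so 19^161 = 19^128 × 19^32 × 19^1 ≡ 46 × 46 × 19 (mod 105)
Multiplying step by step:
  46 × 46 = 2116 ≡ 16 (mod 105)
  16 × 19 = 304 ≡ 94 (mod 105)
Result: 19^161 ≡ 94 (mod 105)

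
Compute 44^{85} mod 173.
114

Using successive squaring:
Binary expansion of 85: 1010101
Powers of 44 mod 173 (each is the square of the previous):
  44^1 ≡ 44 (mod 173)
  44^2 ≡ 44² = 1936 ≡ 33 (mod 173)
  44^4 ≡ 33² = 1089 ≡ 51 (mod 173)
  44^8 ≡ 51² = 2601 ≡ 6 (mod 173)
  44^16 ≡ 6² = 36 ≡ 36 (mod 173)
  44^32 ≡ 36² = 1296 ≡ 85 (mod 173)
  44^64 ≡ 85² = 7225 ≡ 132 (mod 173)
85 = 64 + 16 + 4 + 1, so 44^85 = 44^64 × 44^16 × 44^4 × 44^1 ≡ 132 × 36 × 51 × 44 (mod 173)
Multiplying step by step:
  132 × 36 = 4752 ≡ 81 (mod 173)
  81 × 51 = 4131 ≡ 152 (mod 173)
  152 × 44 = 6688 ≡ 114 (mod 173)
Result: 44^85 ≡ 114 (mod 173)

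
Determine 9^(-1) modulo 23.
9^(-1) ≡ 18 (mod 23). Verification: 9 × 18 = 162 ≡ 1 (mod 23)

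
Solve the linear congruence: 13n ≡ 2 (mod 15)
14

Since gcd(13, 15) = 1 divides 2, a solution exists.
Multiply both sides by the inverse of 13 mod 15:
  13^(-1) mod 15 = 7
  x ≡ 7 × 2 ≡ 14 ≡ 14 (mod 15)
Verification: 13 × 14 = 182 = 12 × 15 + 2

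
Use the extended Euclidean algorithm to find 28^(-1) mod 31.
Extended GCD: 28(10) + 31(-9) = 1. So 28^(-1) ≡ 10 ≡ 10 (mod 31). Verify: 28 × 10 = 280 ≡ 1 (mod 31)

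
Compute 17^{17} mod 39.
23

Using successive squaring:
Binary expansion of 17: 10001
Powers of 17 mod 39 (each is the square of the previous):
  17^1 ≡ 17 (mod 39)
  17^2 ≡ 17² = 289 ≡ 16 (mod 39)
  17^4 ≡ 16² = 256 ≡ 22 (mod 39)
  17^8 ≡ 22² = 484 ≡ 16 (mod 39)
  17^16 ≡ 16² = 256 ≡ 22 (mod 39)
17 = 16 + 1, so 17^17 = 17^16 × 17^1 ≡ 22 × 17 (mod 39)
Multiplying step by step:
  22 × 17 = 374 ≡ 23 (mod 39)
Result: 17^17 ≡ 23 (mod 39)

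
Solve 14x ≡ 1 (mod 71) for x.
66

Using Extended Euclidean Algorithm:
gcd(14, 71) = 1
Bezout coefficients: 14 × -5 + 71 × 1 = 1
So 14 × -5 ≡ 1 (mod 71)
The inverse is -5 mod 71 = 66
Verification: 14 × 66 = 924 = 13 × 71 + 1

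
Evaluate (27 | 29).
(27/29) = 27^{14} mod 29 = -1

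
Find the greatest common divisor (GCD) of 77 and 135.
1

Using the Euclidean algorithm:
77 = 0 × 135 + 77
135 = 1 × 77 + 58
77 = 1 × 58 + 19
58 = 3 × 19 + 1
19 = 19 × 1 + 0

GCD(77, 135) = 1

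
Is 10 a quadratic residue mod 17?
By Euler's criterion: 10^{8} ≡ 16 (mod 17). Since this equals -1 (≡ 16), 10 is not a QR.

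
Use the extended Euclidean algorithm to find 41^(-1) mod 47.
Extended GCD: 41(-8) + 47(7) = 1. So 41^(-1) ≡ 39 ≡ 39 (mod 47). Verify: 41 × 39 = 1599 ≡ 1 (mod 47)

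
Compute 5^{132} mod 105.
85

Using successive squaring:
Binary expansion of 132: 10000100
Powers of 5 mod 105 (each is the square of the previous):
  5^1 ≡ 5 (mod 105)
  5^2 ≡ 5² = 25 ≡ 25 (mod 105)
  5^4 ≡ 25² = 625 ≡ 100 (mod 105)
  5^8 ≡ 100² = 10000 ≡ 25 (mod 105)
  5^16 ≡ 25² = 625 ≡ 100 (mod 105)
  5^32 ≡ 100² = 10000 ≡ 25 (mod 105)
  5^64 ≡ 25² = 625 ≡ 100 (mod 105)
  5^128 ≡ 100² = 10000 ≡ 25 (mod 105)
132 = 128 + 4, so 5^132 = 5^128 × 5^4 ≡ 25 × 100 (mod 105)
Multiplying step by step:
  25 × 100 = 2500 ≡ 85 (mod 105)
Result: 5^132 ≡ 85 (mod 105)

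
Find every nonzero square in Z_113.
QRs mod 113: {1, 2, 4, 7, 8, 9, 11, 13, 14, 15, 16, 18, 22, 25, 26, 28, 30, 31, 32, 36, 41, 44, 49, 50, 51, 52, 53, 56, 57, 60, 61, 62, 63, 64, 69, 72, 77, 81, 82, 83, 85, 87, 88, 91, 95, 97, 98, 99, 100, 102, 104, 105, 106, 109, 111, 112}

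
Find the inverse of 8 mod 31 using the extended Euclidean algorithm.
Extended GCD: 8(4) + 31(-1) = 1. So 8^(-1) ≡ 4 ≡ 4 (mod 31). Verify: 8 × 4 = 32 ≡ 1 (mod 31)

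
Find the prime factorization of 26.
2 × 13

Divide by primes starting from smallest:
26 ÷ 2 = 13
13 ÷ 13 = 1

26 = 2 × 13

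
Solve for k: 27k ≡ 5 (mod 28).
23

Since gcd(27, 28) = 1 divides 5, a solution exists.
Multiply both sides by the inverse of 27 mod 28:
  27^(-1) mod 28 = 27
  x ≡ 27 × 5 ≡ 135 ≡ 23 (mod 28)
Verification: 27 × 23 = 621 = 22 × 28 + 5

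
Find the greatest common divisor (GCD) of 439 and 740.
1

Using the Euclidean algorithm:
439 = 0 × 740 + 439
740 = 1 × 439 + 301
439 = 1 × 301 + 138
301 = 2 × 138 + 25
138 = 5 × 25 + 13
25 = 1 × 13 + 12
13 = 1 × 12 + 1
12 = 12 × 1 + 0

GCD(439, 740) = 1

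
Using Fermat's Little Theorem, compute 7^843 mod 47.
By Fermat: 7^{46} ≡ 1 (mod 47). 843 ≡ 15 (mod 46). So 7^{843} ≡ 7^{15} ≡ 3 (mod 47)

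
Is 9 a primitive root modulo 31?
No

To verify, check if 9^(30/q) ≢ 1 (mod 31) for each prime divisor q of 30
Divisors of 30 = 30: [1, 2, 3, 5, 6, 10, 15, 30]
  9^(30/2) = 9^15 ≡ 1 (mod 31)
  9^(30/3) = 9^10 ≡ 5 (mod 31)
  9^(30/5) = 9^6 ≡ 8 (mod 31)
Conclusion: 9 is not a primitive root modulo 31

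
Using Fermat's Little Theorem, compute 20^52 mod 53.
By Fermat's Little Theorem, 20^{52} ≡ 1 (mod 53) since 53 is prime and gcd(20, 53) = 1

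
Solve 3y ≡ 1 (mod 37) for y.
3^(-1) ≡ 25 (mod 37). Verification: 3 × 25 = 75 ≡ 1 (mod 37)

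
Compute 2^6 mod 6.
6 = 4 + 2 (binary 110). Repeated squaring mod 6: 2^1 ≡ 2; 2^2 ≡ 2² = 4 ≡ 4; 2^4 ≡ 4² = 16 ≡ 4. Multiply: 2^6 = 2^4 × 2^2 ≡ 4 × 4 (mod 6): 4 × 4 = 16 ≡ 4. So 2^6 ≡ 4 (mod 6).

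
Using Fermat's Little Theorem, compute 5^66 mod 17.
By Fermat: 5^{16} ≡ 1 (mod 17). 66 = 4×16 + 2. So 5^{66} ≡ 5^{2} ≡ 8 (mod 17)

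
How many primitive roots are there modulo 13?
4

The number of primitive roots modulo p is φ(p-1) = φ(12)
φ(12) = 4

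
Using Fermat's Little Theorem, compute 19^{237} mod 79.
65

By Fermat's Little Theorem, a^(p-1) ≡ 1 (mod p) for prime p and gcd(a, p) = 1
Here p = 79, so 19^78 ≡ 1 (mod 79)
We can reduce the exponent: 237 mod 78 = 3
So 19^237 ≡ 19^3 (mod 79)
Computing: 19^3 mod 79 = 65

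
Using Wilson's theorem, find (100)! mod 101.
By Wilson's theorem, (100)! ≡ -1 ≡ 100 (mod 101)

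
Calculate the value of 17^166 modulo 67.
Using Fermat: 17^{66} ≡ 1 (mod 67). 166 ≡ 34 (mod 66). So 17^{166} ≡ 17^{34} ≡ 17 (mod 67)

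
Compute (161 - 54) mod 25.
7

(161 - 54) = 107
107 mod 25 = 7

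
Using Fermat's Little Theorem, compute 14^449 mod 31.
By Fermat: 14^{30} ≡ 1 (mod 31). 449 ≡ 29 (mod 30). So 14^{449} ≡ 14^{29} ≡ 20 (mod 31)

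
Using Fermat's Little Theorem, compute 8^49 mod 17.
By Fermat: 8^{16} ≡ 1 (mod 17). 49 = 3×16 + 1. So 8^{49} ≡ 8^{1} ≡ 8 (mod 17)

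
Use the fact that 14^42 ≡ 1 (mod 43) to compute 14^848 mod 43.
By Fermat: 14^{42} ≡ 1 (mod 43). 848 ≡ 8 (mod 42). So 14^{848} ≡ 14^{8} ≡ 31 (mod 43)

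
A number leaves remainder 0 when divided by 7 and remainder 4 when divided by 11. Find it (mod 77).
M = 7 × 11 = 77. M₁ = 11, y₁ ≡ 2 (mod 7). M₂ = 7, y₂ ≡ 8 (mod 11). r = 0×11×2 + 4×7×8 ≡ 70 (mod 77)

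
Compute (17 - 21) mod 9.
5

(17 - 21) = -4
-4 mod 9 = 5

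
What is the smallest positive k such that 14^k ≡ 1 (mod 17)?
Powers of 14 mod 17: 14^1≡14, 14^2≡9, 14^3≡7, 14^4≡13, 14^5≡12, 14^6≡15, 14^7≡6, 14^8≡16, 14^9≡3, 14^10≡8, 14^11≡10, 14^12≡4, 14^13≡5, 14^14≡2, 14^15≡11, 14^16≡1. Order = 16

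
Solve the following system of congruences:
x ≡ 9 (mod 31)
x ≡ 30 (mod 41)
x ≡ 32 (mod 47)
5155

Using the Chinese Remainder Theorem:
M = product of moduli = 59737
For equation 1: M_1 = 1927, 1927 ≡ 5 (mod 31), inverse of 1927 mod 31 is 25 (check: 5 × 25 = 125 ≡ 1 (mod 31))
For equation 2: M_2 = 1457, 1457 ≡ 22 (mod 41), inverse of 1457 mod 41 is 28 (check: 22 × 28 = 616 ≡ 1 (mod 41))
For equation 3: M_3 = 1271, 1271 ≡ 2 (mod 47), inverse of 1271 mod 47 is 24 (check: 2 × 24 = 48 ≡ 1 (mod 47))
Combine: x ≡ Σ r_i×M_i×(M_i⁻¹ mod m_i) = 9×1927×25 + 30×1457×28 + 32×1271×24 = 433575 + 1223880 + 976128 = 2633583
2633583 mod 59737 = 5155
x ≡ 5155 (mod 59737)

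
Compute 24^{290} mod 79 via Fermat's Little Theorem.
23

By Fermat's Little Theorem, a^(p-1) ≡ 1 (mod p) for prime p and gcd(a, p) = 1
Here p = 79, so 24^78 ≡ 1 (mod 79)
We can reduce the exponent: 290 mod 78 = 56
So 24^290 ≡ 24^56 (mod 79)
Computing: 24^56 mod 79 = 23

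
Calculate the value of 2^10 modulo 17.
10 = 8 + 2 (binary 1010). Repeated squaring mod 17: 2^1 ≡ 2; 2^2 ≡ 2² = 4 ≡ 4; 2^4 ≡ 4² = 16 ≡ 16; 2^8 ≡ 16² = 256 ≡ 1. Multiply: 2^10 = 2^8 × 2^2 ≡ 1 × 4 (mod 17): 1 × 4 = 4 ≡ 4. So 2^10 ≡ 4 (mod 17).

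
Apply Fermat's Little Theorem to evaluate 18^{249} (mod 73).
9

By Fermat's Little Theorem, a^(p-1) ≡ 1 (mod p) for prime p and gcd(a, p) = 1
Here p = 73, so 18^72 ≡ 1 (mod 73)
We can reduce the exponent: 249 mod 72 = 33
So 18^249 ≡ 18^33 (mod 73)
Computing: 18^33 mod 73 = 9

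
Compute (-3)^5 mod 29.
(-3) ≡ 26 (mod 29). 5 = 4 + 1 (binary 101). Repeated squaring mod 29: 26^1 ≡ 26; 26^2 ≡ 26² = 676 ≡ 9; 26^4 ≡ 9² = 81 ≡ 23. Multiply: (-3)^5 ≡ 26^4 × 26^1 ≡ 23 × 26 (mod 29): 23 × 26 = 598 ≡ 18. So (-3)^5 ≡ 18 (mod 29).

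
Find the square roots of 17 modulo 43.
The square roots of 17 mod 43 are 24 and 19. Verify: 24² = 576 ≡ 17 (mod 43)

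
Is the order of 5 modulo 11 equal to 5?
Yes, ord_11(5) = 5.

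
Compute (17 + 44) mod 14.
5

(17 + 44) = 61
61 mod 14 = 5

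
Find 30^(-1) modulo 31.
30

Using Extended Euclidean Algorithm:
gcd(30, 31) = 1
Bezout coefficients: 30 × -1 + 31 × 1 = 1
So 30 × -1 ≡ 1 (mod 31)
The inverse is -1 mod 31 = 30
Verification: 30 × 30 = 900 = 29 × 31 + 1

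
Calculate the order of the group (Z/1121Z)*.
1044

Prime factorization: 1121 = 19 × 59
Using the formula φ(n) = n × Π(1 - 1/p) for each prime factor p:
φ(1121) = 1121 × (1 - 1/19) × (1 - 1/59)
φ(1121) = 1044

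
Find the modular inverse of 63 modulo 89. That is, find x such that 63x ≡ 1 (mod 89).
65

Using Extended Euclidean Algorithm:
gcd(63, 89) = 1
Bezout coefficients: 63 × -24 + 89 × 17 = 1
So 63 × -24 ≡ 1 (mod 89)
The inverse is -24 mod 89 = 65
Verification: 63 × 65 = 4095 = 46 × 89 + 1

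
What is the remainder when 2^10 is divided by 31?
10 = 8 + 2 (binary 1010). Repeated squaring mod 31: 2^1 ≡ 2; 2^2 ≡ 2² = 4 ≡ 4; 2^4 ≡ 4² = 16 ≡ 16; 2^8 ≡ 16² = 256 ≡ 8. Multiply: 2^10 = 2^8 × 2^2 ≡ 8 × 4 (mod 31): 8 × 4 = 32 ≡ 1. So 2^10 ≡ 1 (mod 31).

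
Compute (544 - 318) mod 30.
16

(544 - 318) = 226
226 mod 30 = 16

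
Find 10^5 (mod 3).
10 ≡ 1 (mod 3). 5 = 4 + 1 (binary 101). Repeated squaring mod 3: 1^1 ≡ 1; 1^2 ≡ 1² = 1 ≡ 1; 1^4 ≡ 1² = 1 ≡ 1. Multiply: 10^5 ≡ 1^4 × 1^1 ≡ 1 × 1 (mod 3): 1 × 1 = 1 ≡ 1. So 10^5 ≡ 1 (mod 3).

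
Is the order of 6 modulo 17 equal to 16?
Yes, ord_17(6) = 16.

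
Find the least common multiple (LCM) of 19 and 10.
190

First find GCD(19, 10) using the Euclidean algorithm:
19 = 1 × 10 + 9
10 = 1 × 9 + 1
9 = 9 × 1 + 0
GCD(19, 10) = 1

LCM formula: LCM(a, b) = (a × b) / GCD(a, b)
LCM(19, 10) = (19 × 10) / 1
LCM(19, 10) = 190 / 1
LCM(19, 10) = 190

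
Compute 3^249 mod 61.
Using Fermat: 3^{60} ≡ 1 (mod 61). 249 ≡ 9 (mod 60). So 3^{249} ≡ 3^{9} ≡ 41 (mod 61)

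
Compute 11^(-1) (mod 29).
8

Using Extended Euclidean Algorithm:
gcd(11, 29) = 1
Bezout coefficients: 11 × 8 + 29 × -3 = 1
So 11 × 8 ≡ 1 (mod 29)
The inverse is 8 mod 29 = 8
Verification: 11 × 8 = 88 = 3 × 29 + 1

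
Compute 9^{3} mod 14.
1

Using successive squaring:
Binary expansion of 3: 11
Powers of 9 mod 14 (each is the square of the previous):
  9^1 ≡ 9 (mod 14)
  9^2 ≡ 9² = 81 ≡ 11 (mod 14)
3 = 2 + 1, so 9^3 = 9^2 × 9^1 ≡ 11 × 9 (mod 14)
Multiplying step by step:
  11 × 9 = 99 ≡ 1 (mod 14)
Result: 9^3 ≡ 1 (mod 14)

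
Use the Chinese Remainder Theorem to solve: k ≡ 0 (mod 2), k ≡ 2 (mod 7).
2

Using the Chinese Remainder Theorem:
M = product of moduli = 14
For equation 1: M_1 = 7, 7 ≡ 1 (mod 2), inverse of 7 mod 2 is 1 (check: 1 × 1 = 1 ≡ 1 (mod 2))
For equation 2: M_2 = 2, 2 ≡ 2 (mod 7), inverse of 2 mod 7 is 4 (check: 2 × 4 = 8 ≡ 1 (mod 7))
Combine: k ≡ Σ r_i×M_i×(M_i⁻¹ mod m_i) = 0×7×1 + 2×2×4 = 0 + 16 = 16
16 mod 14 = 2
k ≡ 2 (mod 14)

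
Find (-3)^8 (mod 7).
(-3) ≡ 4 (mod 7). 8 = 8 (binary 1000). Repeated squaring mod 7: 4^1 ≡ 4; 4^2 ≡ 4² = 16 ≡ 2; 4^4 ≡ 2² = 4 ≡ 4; 4^8 ≡ 4² = 16 ≡ 2. So (-3)^8 ≡ 2 (mod 7).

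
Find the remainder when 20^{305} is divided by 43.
By Fermat: 20^{42} ≡ 1 (mod 43). 305 = 7×42 + 11. So 20^{305} ≡ 20^{11} ≡ 18 (mod 43)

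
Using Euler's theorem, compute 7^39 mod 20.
By Euler: 7^{8} ≡ 1 (mod 20) since gcd(7, 20) = 1. 39 = 4×8 + 7. So 7^{39} ≡ 7^{7} ≡ 3 (mod 20)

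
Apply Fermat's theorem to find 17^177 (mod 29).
By Fermat: 17^{28} ≡ 1 (mod 29). 177 = 6×28 + 9. So 17^{177} ≡ 17^{9} ≡ 17 (mod 29)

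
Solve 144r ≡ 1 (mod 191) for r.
144^(-1) ≡ 65 (mod 191). Verification: 144 × 65 = 9360 ≡ 1 (mod 191)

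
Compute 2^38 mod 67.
Using repeated squaring. 38 = 32 + 4 + 2 (binary 100110). Repeated squaring mod 67: 2^1 ≡ 2; 2^2 ≡ 2² = 4 ≡ 4; 2^4 ≡ 4² = 16 ≡ 16; 2^8 ≡ 16² = 256 ≡ 55; 2^16 ≡ 55² = 3025 ≡ 10; 2^32 ≡ 10² = 100 ≡ 33. Multiply: 2^38 = 2^32 × 2^4 × 2^2 ≡ 33 × 16 × 4 (mod 67): 33 × 16 = 528 ≡ 59; 59 × 4 = 236 ≡ 35. So 2^38 ≡ 35 (mod 67).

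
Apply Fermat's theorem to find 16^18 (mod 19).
By Fermat's Little Theorem, 16^{18} ≡ 1 (mod 19) since 19 is prime and gcd(16, 19) = 1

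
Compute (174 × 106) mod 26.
10

(174 × 106) = 18444
18444 mod 26 = 10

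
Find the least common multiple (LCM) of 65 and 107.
6955

First find GCD(65, 107) using the Euclidean algorithm:
65 = 0 × 107 + 65
107 = 1 × 65 + 42
65 = 1 × 42 + 23
42 = 1 × 23 + 19
23 = 1 × 19 + 4
19 = 4 × 4 + 3
4 = 1 × 3 + 1
3 = 3 × 1 + 0
GCD(65, 107) = 1

LCM formula: LCM(a, b) = (a × b) / GCD(a, b)
LCM(65, 107) = (65 × 107) / 1
LCM(65, 107) = 6955 / 1
LCM(65, 107) = 6955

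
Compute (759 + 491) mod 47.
28

(759 + 491) = 1250
1250 mod 47 = 28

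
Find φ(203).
168

Prime factorization: 203 = 7 × 29
Using the formula φ(n) = n × Π(1 - 1/p) for each prime factor p:
φ(203) = 203 × (1 - 1/7) × (1 - 1/29)
φ(203) = 168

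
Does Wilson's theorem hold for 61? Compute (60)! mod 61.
(60)! mod 61 = 60. Since this equals -1 (mod 61), Wilson confirms 61 is prime.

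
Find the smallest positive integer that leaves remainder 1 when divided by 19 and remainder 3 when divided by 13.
M = 19 × 13 = 247. M₁ = 13, y₁ ≡ 3 (mod 19). M₂ = 19, y₂ ≡ 11 (mod 13). n = 1×13×3 + 3×19×11 ≡ 172 (mod 247). The smallest positive such number is 172.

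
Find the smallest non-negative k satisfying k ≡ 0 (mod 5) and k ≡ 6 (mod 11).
M = 5 × 11 = 55. M₁ = 11, y₁ ≡ 1 (mod 5). M₂ = 5, y₂ ≡ 9 (mod 11). k = 0×11×1 + 6×5×9 ≡ 50 (mod 55)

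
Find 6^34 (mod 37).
Using repeated squaring. 34 = 32 + 2 (binary 100010). Repeated squaring mod 37: 6^1 ≡ 6; 6^2 ≡ 6² = 36 ≡ 36; 6^4 ≡ 36² = 1296 ≡ 1; 6^8 ≡ 1² = 1 ≡ 1; 6^16 ≡ 1² = 1 ≡ 1; 6^32 ≡ 1² = 1 ≡ 1. Multiply: 6^34 = 6^32 × 6^2 ≡ 1 × 36 (mod 37): 1 × 36 = 36 ≡ 36. So 6^34 ≡ 36 (mod 37).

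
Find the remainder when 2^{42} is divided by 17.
By Fermat: 2^{16} ≡ 1 (mod 17). 42 = 2×16 + 10. So 2^{42} ≡ 2^{10} ≡ 4 (mod 17)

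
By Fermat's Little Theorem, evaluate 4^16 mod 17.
By Fermat's Little Theorem, 4^{16} ≡ 1 (mod 17) since 17 is prime and gcd(4, 17) = 1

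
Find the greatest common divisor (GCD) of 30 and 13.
1

Using the Euclidean algorithm:
30 = 2 × 13 + 4
13 = 3 × 4 + 1
4 = 4 × 1 + 0

GCD(30, 13) = 1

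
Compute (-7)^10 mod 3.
(-7) ≡ 2 (mod 3). 10 = 8 + 2 (binary 1010). Repeated squaring mod 3: 2^1 ≡ 2; 2^2 ≡ 2² = 4 ≡ 1; 2^4 ≡ 1² = 1 ≡ 1; 2^8 ≡ 1² = 1 ≡ 1. Multiply: (-7)^10 ≡ 2^8 × 2^2 ≡ 1 × 1 (mod 3): 1 × 1 = 1 ≡ 1. So (-7)^10 ≡ 1 (mod 3).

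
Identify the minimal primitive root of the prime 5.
p - 1 = 4 has prime divisors 2. h is a primitive root mod 5 iff h^(4/q) ≢ 1 (mod 5) for each such q.
h = 2: 2^2 ≡ 4 (mod 5); none is 1, so 2 has order 4 and is a primitive root.
The smallest primitive root mod 5 is g = 2.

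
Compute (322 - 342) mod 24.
4

(322 - 342) = -20
-20 mod 24 = 4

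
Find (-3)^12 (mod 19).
Using repeated squaring. (-3) ≡ 16 (mod 19). 12 = 8 + 4 (binary 1100). Repeated squaring mod 19: 16^1 ≡ 16; 16^2 ≡ 16² = 256 ≡ 9; 16^4 ≡ 9² = 81 ≡ 5; 16^8 ≡ 5² = 25 ≡ 6. Multiply: (-3)^12 ≡ 16^8 × 16^4 ≡ 6 × 5 (mod 19): 6 × 5 = 30 ≡ 11. So (-3)^12 ≡ 11 (mod 19).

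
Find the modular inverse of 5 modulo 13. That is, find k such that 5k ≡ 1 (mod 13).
8

Using Extended Euclidean Algorithm:
gcd(5, 13) = 1
Bezout coefficients: 5 × -5 + 13 × 2 = 1
So 5 × -5 ≡ 1 (mod 13)
The inverse is -5 mod 13 = 8
Verification: 5 × 8 = 40 = 3 × 13 + 1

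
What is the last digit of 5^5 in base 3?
5 ≡ 2 (mod 3). 5 = 4 + 1 (binary 101). Repeated squaring mod 3: 2^1 ≡ 2; 2^2 ≡ 2² = 4 ≡ 1; 2^4 ≡ 1² = 1 ≡ 1. Multiply: 5^5 ≡ 2^4 × 2^1 ≡ 1 × 2 (mod 3): 1 × 2 = 2 ≡ 2. So 5^5 ≡ 2 (mod 3).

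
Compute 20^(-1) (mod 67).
20^(-1) ≡ 57 (mod 67). Verification: 20 × 57 = 1140 ≡ 1 (mod 67)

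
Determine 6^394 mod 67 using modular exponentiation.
Using Fermat: 6^{66} ≡ 1 (mod 67). 394 ≡ 64 (mod 66). So 6^{394} ≡ 6^{64} ≡ 54 (mod 67)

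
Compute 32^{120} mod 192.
64

Using successive squaring:
Binary expansion of 120: 1111000
Powers of 32 mod 192 (each is the square of the previous):
  32^1 ≡ 32 (mod 192)
  32^2 ≡ 32² = 1024 ≡ 64 (mod 192)
  32^4 ≡ 64² = 4096 ≡ 64 (mod 192)
  32^8 ≡ 64² = 4096 ≡ 64 (mod 192)
  32^16 ≡ 64² = 4096 ≡ 64 (mod 192)
  32^32 ≡ 64² = 4096 ≡ 64 (mod 192)
  32^64 ≡ 64² = 4096 ≡ 64 (mod 192)
120 = 64 + 32 + 16 + 8, so 32^120 = 32^64 × 32^32 × 32^16 × 32^8 ≡ 64 × 64 × 64 × 64 (mod 192)
Multiplying step by step:
  64 × 64 = 4096 ≡ 64 (mod 192)
  64 × 64 = 4096 ≡ 64 (mod 192)
  64 × 64 = 4096 ≡ 64 (mod 192)
Result: 32^120 ≡ 64 (mod 192)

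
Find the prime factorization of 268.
2^2 × 67

Divide by primes starting from smallest:
268 ÷ 2 = 134
134 ÷ 2 = 67
67 ÷ 67 = 1

268 = 2^2 × 67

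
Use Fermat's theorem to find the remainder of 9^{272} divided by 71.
58

By Fermat's Little Theorem, a^(p-1) ≡ 1 (mod p) for prime p and gcd(a, p) = 1
Here p = 71, so 9^70 ≡ 1 (mod 71)
We can reduce the exponent: 272 mod 70 = 62
So 9^272 ≡ 9^62 (mod 71)
Computing: 9^62 mod 71 = 58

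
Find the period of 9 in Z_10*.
Powers of 9 mod 10: 9^1≡9, 9^2≡1. Order = 2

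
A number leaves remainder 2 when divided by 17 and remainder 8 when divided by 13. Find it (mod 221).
M = 17 × 13 = 221. M₁ = 13, y₁ ≡ 4 (mod 17). M₂ = 17, y₂ ≡ 10 (mod 13). r = 2×13×4 + 8×17×10 ≡ 138 (mod 221)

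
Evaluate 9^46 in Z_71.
Using repeated squaring. 46 = 32 + 8 + 4 + 2 (binary 101110). Repeated squaring mod 71: 9^1 ≡ 9; 9^2 ≡ 9² = 81 ≡ 10; 9^4 ≡ 10² = 100 ≡ 29; 9^8 ≡ 29² = 841 ≡ 60; 9^16 ≡ 60² = 3600 ≡ 50; 9^32 ≡ 50² = 2500 ≡ 15. Multiply: 9^46 = 9^32 × 9^8 × 9^4 × 9^2 ≡ 15 × 60 × 29 × 10 (mod 71): 15 × 60 = 900 ≡ 48; 48 × 29 = 1392 ≡ 43; 43 × 10 = 430 ≡ 4. So 9^46 ≡ 4 (mod 71).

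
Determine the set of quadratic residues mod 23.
QRs mod 23: {1, 2, 3, 4, 6, 8, 9, 12, 13, 16, 18}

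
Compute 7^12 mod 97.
Using repeated squaring. 12 = 8 + 4 (binary 1100). Repeated squaring mod 97: 7^1 ≡ 7; 7^2 ≡ 7² = 49 ≡ 49; 7^4 ≡ 49² = 2401 ≡ 73; 7^8 ≡ 73² = 5329 ≡ 91. Multiply: 7^12 = 7^8 × 7^4 ≡ 91 × 73 (mod 97): 91 × 73 = 6643 ≡ 47. So 7^12 ≡ 47 (mod 97).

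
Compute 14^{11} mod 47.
32

Using successive squaring:
Binary expansion of 11: 1011
Powers of 14 mod 47 (each is the square of the previous):
  14^1 ≡ 14 (mod 47)
  14^2 ≡ 14² = 196 ≡ 8 (mod 47)
  14^4 ≡ 8² = 64 ≡ 17 (mod 47)
  14^8 ≡ 17² = 289 ≡ 7 (mod 47)
11 = 8 + 2 + 1, so 14^11 = 14^8 × 14^2 × 14^1 ≡ 7 × 8 × 14 (mod 47)
Multiplying step by step:
  7 × 8 = 56 ≡ 9 (mod 47)
  9 × 14 = 126 ≡ 32 (mod 47)
Result: 14^11 ≡ 32 (mod 47)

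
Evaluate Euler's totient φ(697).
640

Prime factorization: 697 = 17 × 41
Using the formula φ(n) = n × Π(1 - 1/p) for each prime factor p:
φ(697) = 697 × (1 - 1/17) × (1 - 1/41)
φ(697) = 640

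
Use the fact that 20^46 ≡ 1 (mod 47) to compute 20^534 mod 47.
By Fermat: 20^{46} ≡ 1 (mod 47). 534 ≡ 28 (mod 46). So 20^{534} ≡ 20^{28} ≡ 42 (mod 47)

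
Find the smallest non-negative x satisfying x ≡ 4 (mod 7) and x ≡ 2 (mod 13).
M = 7 × 13 = 91. M₁ = 13, y₁ ≡ 6 (mod 7). M₂ = 7, y₂ ≡ 2 (mod 13). x = 4×13×6 + 2×7×2 ≡ 67 (mod 91)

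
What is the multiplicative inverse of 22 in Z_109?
5

Using Extended Euclidean Algorithm:
gcd(22, 109) = 1
Bezout coefficients: 22 × 5 + 109 × -1 = 1
So 22 × 5 ≡ 1 (mod 109)
The inverse is 5 mod 109 = 5
Verification: 22 × 5 = 110 = 1 × 109 + 1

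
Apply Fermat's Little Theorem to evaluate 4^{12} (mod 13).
1

By Fermat's Little Theorem, a^(p-1) ≡ 1 (mod p) for prime p and gcd(a, p) = 1
Here p = 13, so 4^12 ≡ 1 (mod 13)
We can reduce the exponent: 12 mod 12 = 0
So 4^12 ≡ 4^0 (mod 13)
Computing: 4^0 mod 13 = 1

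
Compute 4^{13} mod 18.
4

Using successive squaring:
Binary expansion of 13: 1101
Powers of 4 mod 18 (each is the square of the previous):
  4^1 ≡ 4 (mod 18)
  4^2 ≡ 4² = 16 ≡ 16 (mod 18)
  4^4 ≡ 16² = 256 ≡ 4 (mod 18)
  4^8 ≡ 4² = 16 ≡ 16 (mod 18)
13 = 8 + 4 + 1, so 4^13 = 4^8 × 4^4 × 4^1 ≡ 16 × 4 × 4 (mod 18)
Multiplying step by step:
  16 × 4 = 64 ≡ 10 (mod 18)
  10 × 4 = 40 ≡ 4 (mod 18)
Result: 4^13 ≡ 4 (mod 18)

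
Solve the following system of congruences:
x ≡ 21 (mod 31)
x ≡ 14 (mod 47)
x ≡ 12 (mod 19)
22527

Using the Chinese Remainder Theorem:
M = product of moduli = 27683
For equation 1: M_1 = 893, 893 ≡ 25 (mod 31), inverse of 893 mod 31 is 5 (check: 25 × 5 = 125 ≡ 1 (mod 31))
For equation 2: M_2 = 589, 589 ≡ 25 (mod 47), inverse of 589 mod 47 is 32 (check: 25 × 32 = 800 ≡ 1 (mod 47))
For equation 3: M_3 = 1457, 1457 ≡ 13 (mod 19), inverse of 1457 mod 19 is 3 (check: 13 × 3 = 39 ≡ 1 (mod 19))
Combine: x ≡ Σ r_i×M_i×(M_i⁻¹ mod m_i) = 21×893×5 + 14×589×32 + 12×1457×3 = 93765 + 263872 + 52452 = 410089
410089 mod 27683 = 22527
x ≡ 22527 (mod 27683)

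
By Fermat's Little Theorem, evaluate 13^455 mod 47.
By Fermat: 13^{46} ≡ 1 (mod 47). 455 ≡ 41 (mod 46). So 13^{455} ≡ 13^{41} ≡ 20 (mod 47)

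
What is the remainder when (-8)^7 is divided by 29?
(-8) ≡ 21 (mod 29). 7 = 4 + 2 + 1 (binary 111). Repeated squaring mod 29: 21^1 ≡ 21; 21^2 ≡ 21² = 441 ≡ 6; 21^4 ≡ 6² = 36 ≡ 7. Multiply: (-8)^7 ≡ 21^4 × 21^2 × 21^1 ≡ 7 × 6 × 21 (mod 29): 7 × 6 = 42 ≡ 13; 13 × 21 = 273 ≡ 12. So (-8)^7 ≡ 12 (mod 29).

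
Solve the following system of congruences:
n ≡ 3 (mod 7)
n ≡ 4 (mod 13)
17

Using the Chinese Remainder Theorem:
M = product of moduli = 91
For equation 1: M_1 = 13, 13 ≡ 6 (mod 7), inverse of 13 mod 7 is 6 (check: 6 × 6 = 36 ≡ 1 (mod 7))
For equation 2: M_2 = 7, 7 ≡ 7 (mod 13), inverse of 7 mod 13 is 2 (check: 7 × 2 = 14 ≡ 1 (mod 13))
Combine: n ≡ Σ r_i×M_i×(M_i⁻¹ mod m_i) = 3×13×6 + 4×7×2 = 234 + 56 = 290
290 mod 91 = 17
n ≡ 17 (mod 91)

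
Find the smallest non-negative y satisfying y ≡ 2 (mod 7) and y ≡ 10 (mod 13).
M = 7 × 13 = 91. M₁ = 13, y₁ ≡ 6 (mod 7). M₂ = 7, y₂ ≡ 2 (mod 13). y = 2×13×6 + 10×7×2 ≡ 23 (mod 91)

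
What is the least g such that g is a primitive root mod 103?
p - 1 = 102 has prime divisors 2, 3, 17. h is a primitive root mod 103 iff h^(102/q) ≢ 1 (mod 103) for each such q.
h = 2: 2^51 ≡ 1, 2^34 ≡ 46, 2^6 ≡ 64 (mod 103); 2^51 ≡ 1, so not a primitive root.
h = 3: 3^51 ≡ 102, 3^34 ≡ 1, 3^6 ≡ 8 (mod 103); 3^34 ≡ 1, so not a primitive root.
h = 4: 4^51 ≡ 1, 4^34 ≡ 56, 4^6 ≡ 79 (mod 103); 4^51 ≡ 1, so not a primitive root.
h = 5: 5^51 ≡ 102, 5^34 ≡ 56, 5^6 ≡ 72 (mod 103); none is 1, so 5 has order 102 and is a primitive root.
The smallest primitive root mod 103 is g = 5.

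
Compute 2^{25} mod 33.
32

Using successive squaring:
Binary expansion of 25: 11001
Powers of 2 mod 33 (each is the square of the previous):
  2^1 ≡ 2 (mod 33)
  2^2 ≡ 2² = 4 ≡ 4 (mod 33)
  2^4 ≡ 4² = 16 ≡ 16 (mod 33)
  2^8 ≡ 16² = 256 ≡ 25 (mod 33)
  2^16 ≡ 25² = 625 ≡ 31 (mod 33)
25 = 16 + 8 + 1, so 2^25 = 2^16 × 2^8 × 2^1 ≡ 31 × 25 × 2 (mod 33)
Multiplying step by step:
  31 × 25 = 775 ≡ 16 (mod 33)
  16 × 2 = 32 ≡ 32 (mod 33)
Result: 2^25 ≡ 32 (mod 33)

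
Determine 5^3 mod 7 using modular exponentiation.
3 = 2 + 1 (binary 11). Repeated squaring mod 7: 5^1 ≡ 5; 5^2 ≡ 5² = 25 ≡ 4. Multiply: 5^3 = 5^2 × 5^1 ≡ 4 × 5 (mod 7): 4 × 5 = 20 ≡ 6. So 5^3 ≡ 6 (mod 7).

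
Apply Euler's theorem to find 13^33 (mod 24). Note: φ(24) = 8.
By Euler: 13^{8} ≡ 1 (mod 24) since gcd(13, 24) = 1. 33 = 4×8 + 1. So 13^{33} ≡ 13^{1} ≡ 13 (mod 24)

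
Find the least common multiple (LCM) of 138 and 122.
8418

First find GCD(138, 122) using the Euclidean algorithm:
138 = 1 × 122 + 16
122 = 7 × 16 + 10
16 = 1 × 10 + 6
10 = 1 × 6 + 4
6 = 1 × 4 + 2
4 = 2 × 2 + 0
GCD(138, 122) = 2

LCM formula: LCM(a, b) = (a × b) / GCD(a, b)
LCM(138, 122) = (138 × 122) / 2
LCM(138, 122) = 16836 / 2
LCM(138, 122) = 8418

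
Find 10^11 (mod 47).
Using repeated squaring. 11 = 8 + 2 + 1 (binary 1011). Repeated squaring mod 47: 10^1 ≡ 10; 10^2 ≡ 10² = 100 ≡ 6; 10^4 ≡ 6² = 36 ≡ 36; 10^8 ≡ 36² = 1296 ≡ 27. Multiply: 10^11 = 10^8 × 10^2 × 10^1 ≡ 27 × 6 × 10 (mod 47): 27 × 6 = 162 ≡ 21; 21 × 10 = 210 ≡ 22. So 10^11 ≡ 22 (mod 47).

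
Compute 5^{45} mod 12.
5

Using successive squaring:
Binary expansion of 45: 101101
Powers of 5 mod 12 (each is the square of the previous):
  5^1 ≡ 5 (mod 12)
  5^2 ≡ 5² = 25 ≡ 1 (mod 12)
  5^4 ≡ 1² = 1 ≡ 1 (mod 12)
  5^8 ≡ 1² = 1 ≡ 1 (mod 12)
  5^16 ≡ 1² = 1 ≡ 1 (mod 12)
  5^32 ≡ 1² = 1 ≡ 1 (mod 12)
45 = 32 + 8 + 4 + 1, so 5^45 = 5^32 × 5^8 × 5^4 × 5^1 ≡ 1 × 1 × 1 × 5 (mod 12)
Multiplying step by step:
  1 × 1 = 1 ≡ 1 (mod 12)
  1 × 1 = 1 ≡ 1 (mod 12)
  1 × 5 = 5 ≡ 5 (mod 12)
Result: 5^45 ≡ 5 (mod 12)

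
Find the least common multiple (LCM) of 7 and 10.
70

First find GCD(7, 10) using the Euclidean algorithm:
7 = 0 × 10 + 7
10 = 1 × 7 + 3
7 = 2 × 3 + 1
3 = 3 × 1 + 0
GCD(7, 10) = 1

LCM formula: LCM(a, b) = (a × b) / GCD(a, b)
LCM(7, 10) = (7 × 10) / 1
LCM(7, 10) = 70 / 1
LCM(7, 10) = 70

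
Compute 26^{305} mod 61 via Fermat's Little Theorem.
40

By Fermat's Little Theorem, a^(p-1) ≡ 1 (mod p) for prime p and gcd(a, p) = 1
Here p = 61, so 26^60 ≡ 1 (mod 61)
We can reduce the exponent: 305 mod 60 = 5
So 26^305 ≡ 26^5 (mod 61)
Computing: 26^5 mod 61 = 40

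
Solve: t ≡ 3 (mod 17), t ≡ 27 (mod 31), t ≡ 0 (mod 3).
M = 17 × 31 × 3 = 1581. M₁ = 93, y₁ ≡ 15 (mod 17). M₂ = 51, y₂ ≡ 14 (mod 31). M₃ = 527, y₃ ≡ 2 (mod 3). t = 3×93×15 + 27×51×14 + 0×527×2 ≡ 1329 (mod 1581)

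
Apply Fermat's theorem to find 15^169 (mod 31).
By Fermat: 15^{30} ≡ 1 (mod 31). 169 = 5×30 + 19. So 15^{169} ≡ 15^{19} ≡ 29 (mod 31)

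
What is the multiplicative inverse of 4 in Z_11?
4^(-1) ≡ 3 (mod 11). Verification: 4 × 3 = 12 ≡ 1 (mod 11)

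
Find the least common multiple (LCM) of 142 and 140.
9940

First find GCD(142, 140) using the Euclidean algorithm:
142 = 1 × 140 + 2
140 = 70 × 2 + 0
GCD(142, 140) = 2

LCM formula: LCM(a, b) = (a × b) / GCD(a, b)
LCM(142, 140) = (142 × 140) / 2
LCM(142, 140) = 19880 / 2
LCM(142, 140) = 9940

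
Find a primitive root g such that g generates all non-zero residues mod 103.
p - 1 = 102 has prime divisors 2, 3, 17. h is a primitive root mod 103 iff h^(102/q) ≢ 1 (mod 103) for each such q.
h = 2: 2^51 ≡ 1, 2^34 ≡ 46, 2^6 ≡ 64 (mod 103); 2^51 ≡ 1, so not a primitive root.
h = 3: 3^51 ≡ 102, 3^34 ≡ 1, 3^6 ≡ 8 (mod 103); 3^34 ≡ 1, so not a primitive root.
h = 4: 4^51 ≡ 1, 4^34 ≡ 56, 4^6 ≡ 79 (mod 103); 4^51 ≡ 1, so not a primitive root.
h = 5: 5^51 ≡ 102, 5^34 ≡ 56, 5^6 ≡ 72 (mod 103); none is 1, so 5 has order 102 and is a primitive root.
The smallest primitive root mod 103 is g = 5.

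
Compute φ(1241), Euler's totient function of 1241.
1152

Prime factorization: 1241 = 17 × 73
Using the formula φ(n) = n × Π(1 - 1/p) for each prime factor p:
φ(1241) = 1241 × (1 - 1/17) × (1 - 1/73)
φ(1241) = 1152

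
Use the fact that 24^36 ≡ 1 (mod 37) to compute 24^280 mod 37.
By Fermat: 24^{36} ≡ 1 (mod 37). 280 = 7×36 + 28. So 24^{280} ≡ 24^{28} ≡ 33 (mod 37)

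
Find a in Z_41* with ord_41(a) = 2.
40 has order 2 mod 41 since 40^{2} ≡ 1 (mod 41) and no smaller power works.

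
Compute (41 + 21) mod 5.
2

(41 + 21) = 62
62 mod 5 = 2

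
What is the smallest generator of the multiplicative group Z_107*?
p - 1 = 106 has prime divisors 2, 53. h is a primitive root mod 107 iff h^(106/q) ≢ 1 (mod 107) for each such q.
h = 2: 2^53 ≡ 106, 2^2 ≡ 4 (mod 107); none is 1, so 2 has order 106 and is a primitive root.
The smallest primitive root mod 107 is g = 2.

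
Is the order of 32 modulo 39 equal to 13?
No, the actual order is 12, not 13.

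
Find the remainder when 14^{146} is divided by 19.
By Fermat: 14^{18} ≡ 1 (mod 19). 146 = 8×18 + 2. So 14^{146} ≡ 14^{2} ≡ 6 (mod 19)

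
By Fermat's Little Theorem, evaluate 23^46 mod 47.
By Fermat's Little Theorem, 23^{46} ≡ 1 (mod 47) since 47 is prime and gcd(23, 47) = 1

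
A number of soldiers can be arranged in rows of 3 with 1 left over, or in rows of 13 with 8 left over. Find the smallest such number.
M = 3 × 13 = 39. M₁ = 13, y₁ ≡ 1 (mod 3). M₂ = 3, y₂ ≡ 9 (mod 13). n = 1×13×1 + 8×3×9 ≡ 34 (mod 39). The smallest positive such number is 34.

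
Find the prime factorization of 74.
2 × 37

Divide by primes starting from smallest:
74 ÷ 2 = 37
37 ÷ 37 = 1

74 = 2 × 37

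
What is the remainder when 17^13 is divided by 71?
Using repeated squaring. 13 = 8 + 4 + 1 (binary 1101). Repeated squaring mod 71: 17^1 ≡ 17; 17^2 ≡ 17² = 289 ≡ 5; 17^4 ≡ 5² = 25 ≡ 25; 17^8 ≡ 25² = 625 ≡ 57. Multiply: 17^13 = 17^8 × 17^4 × 17^1 ≡ 57 × 25 × 17 (mod 71): 57 × 25 = 1425 ≡ 5; 5 × 17 = 85 ≡ 14. So 17^13 ≡ 14 (mod 71).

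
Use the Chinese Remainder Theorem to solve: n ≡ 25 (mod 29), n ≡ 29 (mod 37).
547

Using the Chinese Remainder Theorem:
M = product of moduli = 1073
For equation 1: M_1 = 37, 37 ≡ 8 (mod 29), inverse of 37 mod 29 is 11 (check: 8 × 11 = 88 ≡ 1 (mod 29))
For equation 2: M_2 = 29, 29 ≡ 29 (mod 37), inverse of 29 mod 37 is 23 (check: 29 × 23 = 667 ≡ 1 (mod 37))
Combine: n ≡ Σ r_i×M_i×(M_i⁻¹ mod m_i) = 25×37×11 + 29×29×23 = 10175 + 19343 = 29518
29518 mod 1073 = 547
n ≡ 547 (mod 1073)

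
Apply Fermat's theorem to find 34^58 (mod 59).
By Fermat's Little Theorem, 34^{58} ≡ 1 (mod 59) since 59 is prime and gcd(34, 59) = 1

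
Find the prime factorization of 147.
3 × 7^2

Divide by primes starting from smallest:
147 ÷ 3 = 49
49 ÷ 7 = 7
7 ÷ 7 = 1

147 = 3 × 7^2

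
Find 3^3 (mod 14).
3 = 2 + 1 (binary 11). Repeated squaring mod 14: 3^1 ≡ 3; 3^2 ≡ 3² = 9 ≡ 9. Multiply: 3^3 = 3^2 × 3^1 ≡ 9 × 3 (mod 14): 9 × 3 = 27 ≡ 13. So 3^3 ≡ 13 (mod 14).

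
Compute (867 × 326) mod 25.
17

(867 × 326) = 282642
282642 mod 25 = 17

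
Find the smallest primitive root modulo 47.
5

A primitive root g modulo p has order p-1 = 46
Prime divisors of 46: [2, 23]
g is a primitive root iff g^(46/q) ≢ 1 (mod 47) for each prime divisor q
Testing small values:
  g = 2: 2^23 ≡ 1, 2^2 ≡ 4 (mod 47) → 2^23 ≡ 1, not primitive root
  g = 3: 3^23 ≡ 1, 3^2 ≡ 9 (mod 47) → 3^23 ≡ 1, not primitive root
  g = 4: 4^23 ≡ 1, 4^2 ≡ 16 (mod 47) → 4^23 ≡ 1, not primitive root
  g = 5: 5^23 ≡ 46, 5^2 ≡ 25 (mod 47) → none is 1, primitive root!
The smallest primitive root is 5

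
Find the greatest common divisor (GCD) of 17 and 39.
1

Using the Euclidean algorithm:
17 = 0 × 39 + 17
39 = 2 × 17 + 5
17 = 3 × 5 + 2
5 = 2 × 2 + 1
2 = 2 × 1 + 0

GCD(17, 39) = 1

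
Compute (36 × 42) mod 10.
2

(36 × 42) = 1512
1512 mod 10 = 2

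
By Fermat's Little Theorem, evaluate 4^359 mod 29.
By Fermat: 4^{28} ≡ 1 (mod 29). 359 ≡ 23 (mod 28). So 4^{359} ≡ 4^{23} ≡ 13 (mod 29)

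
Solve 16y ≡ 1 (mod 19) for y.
6

Using Extended Euclidean Algorithm:
gcd(16, 19) = 1
Bezout coefficients: 16 × 6 + 19 × -5 = 1
So 16 × 6 ≡ 1 (mod 19)
The inverse is 6 mod 19 = 6
Verification: 16 × 6 = 96 = 5 × 19 + 1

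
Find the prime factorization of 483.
3 × 7 × 23

Divide by primes starting from smallest:
483 ÷ 3 = 161
161 ÷ 7 = 23
23 ÷ 23 = 1

483 = 3 × 7 × 23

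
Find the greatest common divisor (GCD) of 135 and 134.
1

Using the Euclidean algorithm:
135 = 1 × 134 + 1
134 = 134 × 1 + 0

GCD(135, 134) = 1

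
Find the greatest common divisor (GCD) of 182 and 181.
1

Using the Euclidean algorithm:
182 = 1 × 181 + 1
181 = 181 × 1 + 0

GCD(182, 181) = 1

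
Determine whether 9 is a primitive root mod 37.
p - 1 = 36 has prime divisors 2, 3. Check 9^(36/q) mod 37 for each: 9^(36/2) = 9^18 ≡ 1, 9^(36/3) = 9^12 ≡ 26 (mod 37). Since 9^18 ≡ 1 (mod 37), the order of 9 divides 18 (in fact the order is 9) ≠ 36, so it is not a primitive root.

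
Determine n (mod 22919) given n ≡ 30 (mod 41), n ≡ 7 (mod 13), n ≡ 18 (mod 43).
12617

Using the Chinese Remainder Theorem:
M = product of moduli = 22919
For equation 1: M_1 = 559, 559 ≡ 26 (mod 41), inverse of 559 mod 41 is 30 (check: 26 × 30 = 780 ≡ 1 (mod 41))
For equation 2: M_2 = 1763, 1763 ≡ 8 (mod 13), inverse of 1763 mod 13 is 5 (check: 8 × 5 = 40 ≡ 1 (mod 13))
For equation 3: M_3 = 533, 533 ≡ 17 (mod 43), inverse of 533 mod 43 is 38 (check: 17 × 38 = 646 ≡ 1 (mod 43))
Combine: n ≡ Σ r_i×M_i×(M_i⁻¹ mod m_i) = 30×559×30 + 7×1763×5 + 18×533×38 = 503100 + 61705 + 364572 = 929377
929377 mod 22919 = 12617
n ≡ 12617 (mod 22919)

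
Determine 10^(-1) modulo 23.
10^(-1) ≡ 7 (mod 23). Verification: 10 × 7 = 70 ≡ 1 (mod 23)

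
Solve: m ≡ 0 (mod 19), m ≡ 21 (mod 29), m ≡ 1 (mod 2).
M = 19 × 29 × 2 = 1102. M₁ = 58, y₁ ≡ 1 (mod 19). M₂ = 38, y₂ ≡ 13 (mod 29). M₃ = 551, y₃ ≡ 1 (mod 2). m = 0×58×1 + 21×38×13 + 1×551×1 ≡ 1007 (mod 1102)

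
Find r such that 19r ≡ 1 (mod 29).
19^(-1) ≡ 26 (mod 29). Verification: 19 × 26 = 494 ≡ 1 (mod 29)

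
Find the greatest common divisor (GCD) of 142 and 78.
2

Using the Euclidean algorithm:
142 = 1 × 78 + 64
78 = 1 × 64 + 14
64 = 4 × 14 + 8
14 = 1 × 8 + 6
8 = 1 × 6 + 2
6 = 3 × 2 + 0

GCD(142, 78) = 2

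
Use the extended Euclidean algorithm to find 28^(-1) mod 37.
Extended GCD: 28(4) + 37(-3) = 1. So 28^(-1) ≡ 4 ≡ 4 (mod 37). Verify: 28 × 4 = 112 ≡ 1 (mod 37)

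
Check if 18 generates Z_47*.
p - 1 = 46 has prime divisors 2, 23. Check 18^(46/q) mod 47 for each: 18^(46/2) = 18^23 ≡ 1, 18^(46/23) = 18^2 ≡ 42 (mod 47). Since 18^23 ≡ 1 (mod 47), the order of 18 divides 23 (in fact the order is 23) ≠ 46, so it is not a primitive root.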